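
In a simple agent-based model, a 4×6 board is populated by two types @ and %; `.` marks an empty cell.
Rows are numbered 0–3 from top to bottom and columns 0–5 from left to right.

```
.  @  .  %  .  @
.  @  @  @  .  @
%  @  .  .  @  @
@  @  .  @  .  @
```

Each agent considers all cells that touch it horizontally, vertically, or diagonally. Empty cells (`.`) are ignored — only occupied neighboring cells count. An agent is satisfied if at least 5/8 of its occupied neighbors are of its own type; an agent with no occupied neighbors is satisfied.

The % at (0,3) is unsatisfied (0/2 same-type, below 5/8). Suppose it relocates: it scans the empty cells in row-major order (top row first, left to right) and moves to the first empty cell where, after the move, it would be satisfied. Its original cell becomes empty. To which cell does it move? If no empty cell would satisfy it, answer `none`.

Vacating (0,3). Empty cells in order:
  (0,0): 0/2 same-type → still unsatisfied.
  (0,2): 0/4 same-type → still unsatisfied.
  (0,4): 0/3 same-type → still unsatisfied.
  (1,0): 1/4 same-type → still unsatisfied.
  (1,4): 0/5 same-type → still unsatisfied.
  (2,2): 0/6 same-type → still unsatisfied.
  (2,3): 0/4 same-type → still unsatisfied.
  (3,2): 0/3 same-type → still unsatisfied.
  (3,4): 0/4 same-type → still unsatisfied.

none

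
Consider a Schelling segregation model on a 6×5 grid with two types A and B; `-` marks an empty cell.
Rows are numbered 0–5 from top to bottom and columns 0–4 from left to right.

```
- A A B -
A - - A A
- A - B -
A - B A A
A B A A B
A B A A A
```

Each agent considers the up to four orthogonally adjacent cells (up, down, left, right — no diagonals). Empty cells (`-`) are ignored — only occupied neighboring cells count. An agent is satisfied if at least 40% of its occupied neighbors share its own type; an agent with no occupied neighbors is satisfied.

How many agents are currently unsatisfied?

7

(0,1)A 1/1 satisfied
(0,2)A 1/2 satisfied
(0,3)B 0/2 not
(1,0)A 0/0 satisfied
(1,3)A 1/3 not
(1,4)A 1/1 satisfied
(2,1)A 0/0 satisfied
(2,3)B 0/2 not
(3,0)A 1/1 satisfied
(3,2)B 0/2 not
(3,3)A 2/4 satisfied
(3,4)A 1/2 satisfied
(4,0)A 2/3 satisfied
(4,1)B 1/3 not
(4,2)A 2/4 satisfied
(4,3)A 3/4 satisfied
(4,4)B 0/3 not
(5,0)A 1/2 satisfied
(5,1)B 1/3 not
(5,2)A 2/3 satisfied
(5,3)A 3/3 satisfied
(5,4)A 1/2 satisfied
Unsatisfied: (0,3), (1,3), (2,3), (3,2), (4,1), (4,4), (5,1) — 7 in total.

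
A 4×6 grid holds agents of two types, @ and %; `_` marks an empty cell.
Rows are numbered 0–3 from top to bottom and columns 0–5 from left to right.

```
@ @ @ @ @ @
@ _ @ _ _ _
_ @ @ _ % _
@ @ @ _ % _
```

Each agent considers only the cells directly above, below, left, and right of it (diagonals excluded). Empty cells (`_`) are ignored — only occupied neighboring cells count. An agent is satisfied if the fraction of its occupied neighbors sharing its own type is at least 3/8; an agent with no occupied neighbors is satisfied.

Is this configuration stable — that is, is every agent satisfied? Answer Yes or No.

Yes

Row 0: (0,0)@ 2/2 satisfied · (0,1)@ 2/2 satisfied · (0,2)@ 3/3 satisfied · (0,3)@ 2/2 satisfied · (0,4)@ 2/2 satisfied · (0,5)@ 1/1 satisfied
Row 1: (1,0)@ 1/1 satisfied · (1,2)@ 2/2 satisfied
Row 2: (2,1)@ 2/2 satisfied · (2,2)@ 3/3 satisfied · (2,4)% 1/1 satisfied
Row 3: (3,0)@ 1/1 satisfied · (3,1)@ 3/3 satisfied · (3,2)@ 2/2 satisfied · (3,4)% 1/1 satisfied
All meet the threshold, so the configuration is stable.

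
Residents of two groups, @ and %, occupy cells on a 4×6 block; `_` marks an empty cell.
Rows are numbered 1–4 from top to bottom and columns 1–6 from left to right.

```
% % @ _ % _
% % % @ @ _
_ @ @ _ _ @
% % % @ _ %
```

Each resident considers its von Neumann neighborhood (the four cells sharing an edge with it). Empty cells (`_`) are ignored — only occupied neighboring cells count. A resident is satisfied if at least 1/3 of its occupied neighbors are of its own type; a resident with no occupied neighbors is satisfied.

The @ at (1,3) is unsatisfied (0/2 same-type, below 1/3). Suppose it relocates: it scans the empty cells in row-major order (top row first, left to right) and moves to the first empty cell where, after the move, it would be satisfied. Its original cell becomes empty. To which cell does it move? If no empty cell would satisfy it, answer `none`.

(1,4)

Vacating (1,3). Empty cells in order:
  (1,4): 1/2 same-type → satisfied — stop here.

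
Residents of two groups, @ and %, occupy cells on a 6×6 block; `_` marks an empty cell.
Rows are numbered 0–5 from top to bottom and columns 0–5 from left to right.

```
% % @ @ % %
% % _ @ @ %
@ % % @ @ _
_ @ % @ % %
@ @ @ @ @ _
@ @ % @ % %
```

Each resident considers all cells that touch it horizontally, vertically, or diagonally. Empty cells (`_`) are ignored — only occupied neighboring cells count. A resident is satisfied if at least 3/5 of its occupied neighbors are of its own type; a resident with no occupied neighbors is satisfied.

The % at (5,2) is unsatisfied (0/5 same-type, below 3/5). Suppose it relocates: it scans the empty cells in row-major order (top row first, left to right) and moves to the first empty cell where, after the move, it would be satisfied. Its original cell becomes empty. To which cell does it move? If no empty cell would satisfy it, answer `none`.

(2,5)

Vacating (5,2). Empty cells in order:
  (1,2): 4/8 same-type → still unsatisfied.
  (2,5): 3/5 same-type → satisfied — stop here.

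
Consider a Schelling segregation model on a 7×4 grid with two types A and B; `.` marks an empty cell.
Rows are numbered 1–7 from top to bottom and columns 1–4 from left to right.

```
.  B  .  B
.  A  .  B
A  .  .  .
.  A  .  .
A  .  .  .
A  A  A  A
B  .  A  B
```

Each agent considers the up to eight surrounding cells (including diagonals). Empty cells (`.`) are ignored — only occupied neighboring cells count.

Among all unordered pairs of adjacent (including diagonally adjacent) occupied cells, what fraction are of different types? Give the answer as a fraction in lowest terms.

Scan each occupied cell's neighbors to the right and below (and the two forward diagonals) so each pair is counted once.
From row 1: 1 unlike of 2 pairs (running 1/2).
From row 2: 0 unlike of 1 pairs (running 1/3).
From row 3: 0 unlike of 1 pairs (running 1/4).
From row 4: 0 unlike of 1 pairs (running 1/5).
From row 5: 0 unlike of 2 pairs (running 1/7).
From row 6: 4 unlike of 10 pairs (running 5/17).
From row 7: 1 unlike of 1 pairs (running 6/18).
Total adjacent occupied pairs: 18; unlike-type pairs: 6.
6/18 reduces to 1/3.

1/3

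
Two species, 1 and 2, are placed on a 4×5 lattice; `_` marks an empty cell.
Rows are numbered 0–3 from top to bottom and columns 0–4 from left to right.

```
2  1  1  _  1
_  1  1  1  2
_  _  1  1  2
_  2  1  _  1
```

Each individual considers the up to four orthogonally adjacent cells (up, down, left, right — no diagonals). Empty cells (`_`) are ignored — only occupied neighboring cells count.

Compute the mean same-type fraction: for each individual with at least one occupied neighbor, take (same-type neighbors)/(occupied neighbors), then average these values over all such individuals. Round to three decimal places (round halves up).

(0,0)2 0/1
(0,1)1 2/3
(0,2)1 2/2
(0,4)1 0/1
(1,1)1 2/2
(1,2)1 4/4
(1,3)1 2/3
(1,4)2 1/3
(2,2)1 3/3
(2,3)1 2/3
(2,4)2 1/3
(3,1)2 0/1
(3,2)1 1/2
(3,4)1 0/1
Sum over 14 individuals: 0/1 + 2/3 + 2/2 + 0/1 + 2/2 + 4/4 + 2/3 + 1/3 + 3/3 + 2/3 + 1/3 + 0/1 + 1/2 + 0/1 = 43/6; mean = 43/6 ÷ 14 = 43/84 = 0.511904… → 0.512.

0.512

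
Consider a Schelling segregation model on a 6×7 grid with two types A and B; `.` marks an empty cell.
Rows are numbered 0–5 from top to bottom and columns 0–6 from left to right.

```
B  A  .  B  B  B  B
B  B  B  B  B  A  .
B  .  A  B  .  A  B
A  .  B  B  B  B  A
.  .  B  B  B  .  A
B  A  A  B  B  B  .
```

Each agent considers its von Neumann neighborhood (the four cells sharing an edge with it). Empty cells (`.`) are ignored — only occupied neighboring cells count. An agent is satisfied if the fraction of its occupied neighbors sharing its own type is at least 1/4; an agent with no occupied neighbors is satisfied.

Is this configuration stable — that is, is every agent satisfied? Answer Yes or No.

No

Row 0: (0,0)B 1/2 ok · (0,1)A 0/2 unhappy · (0,3)B 2/2 ok · (0,4)B 3/3 ok · (0,5)B 2/3 ok · (0,6)B 1/1 ok
Row 1: (1,0)B 3/3 ok · (1,1)B 2/3 ok · (1,2)B 2/3 ok · (1,3)B 4/4 ok · (1,4)B 2/3 ok · (1,5)A 1/3 ok
Row 2: (2,0)B 1/2 ok · (2,2)A 0/3 unhappy · (2,3)B 2/3 ok · (2,5)A 1/3 ok · (2,6)B 0/2 unhappy
Row 3: (3,0)A 0/1 unhappy · (3,2)B 2/3 ok · (3,3)B 4/4 ok · (3,4)B 3/3 ok · (3,5)B 1/3 ok · (3,6)A 1/3 ok
Row 4: (4,2)B 2/3 ok · (4,3)B 4/4 ok · (4,4)B 3/3 ok · (4,6)A 1/1 ok
Row 5: (5,0)B 0/1 unhappy · (5,1)A 1/2 ok · (5,2)A 1/3 ok · (5,3)B 2/3 ok · (5,4)B 3/3 ok · (5,5)B 1/1 ok
For instance (0,1) has only 0/2 same-type neighbors, below 1/4.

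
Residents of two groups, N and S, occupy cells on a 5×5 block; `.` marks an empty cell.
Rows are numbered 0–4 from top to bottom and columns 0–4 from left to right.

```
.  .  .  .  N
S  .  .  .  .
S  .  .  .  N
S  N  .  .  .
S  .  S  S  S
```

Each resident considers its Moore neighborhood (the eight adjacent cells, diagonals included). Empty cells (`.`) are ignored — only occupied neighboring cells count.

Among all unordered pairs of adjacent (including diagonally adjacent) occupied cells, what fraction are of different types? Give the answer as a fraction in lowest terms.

Scan each occupied cell's neighbors to the right and below (and the two forward diagonals) so each pair is counted once.
From row 1: 0 unlike of 1 pairs (running 0/1).
From row 2: 1 unlike of 2 pairs (running 1/3).
From row 3: 3 unlike of 4 pairs (running 4/7).
From row 4: 0 unlike of 2 pairs (running 4/9).
Total adjacent occupied pairs: 9; unlike-type pairs: 4.
4/9 is already in lowest terms.

4/9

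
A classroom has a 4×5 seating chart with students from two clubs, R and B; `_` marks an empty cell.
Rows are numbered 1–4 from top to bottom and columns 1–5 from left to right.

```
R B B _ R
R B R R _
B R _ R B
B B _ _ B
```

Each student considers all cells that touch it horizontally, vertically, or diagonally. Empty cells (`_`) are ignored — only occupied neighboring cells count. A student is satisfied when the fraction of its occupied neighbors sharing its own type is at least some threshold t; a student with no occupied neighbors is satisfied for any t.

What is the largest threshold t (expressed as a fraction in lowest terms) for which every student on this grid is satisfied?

1/3

(1,1)R 1/3
(1,2)B 2/5
(1,3)B 2/4
(1,5)R 1/1
(2,1)R 2/5
(2,2)B 3/7
(2,3)R 3/6
(2,4)R 3/5
(3,1)B 3/5
(3,2)R 2/6
(3,4)R 2/4
(3,5)B 1/3
(4,1)B 2/3
(4,2)B 2/3
(4,5)B 1/2
The smallest same-type fraction is 1/3 at (1,1), which reduces to 1/3. Any threshold above that leaves this student unsatisfied.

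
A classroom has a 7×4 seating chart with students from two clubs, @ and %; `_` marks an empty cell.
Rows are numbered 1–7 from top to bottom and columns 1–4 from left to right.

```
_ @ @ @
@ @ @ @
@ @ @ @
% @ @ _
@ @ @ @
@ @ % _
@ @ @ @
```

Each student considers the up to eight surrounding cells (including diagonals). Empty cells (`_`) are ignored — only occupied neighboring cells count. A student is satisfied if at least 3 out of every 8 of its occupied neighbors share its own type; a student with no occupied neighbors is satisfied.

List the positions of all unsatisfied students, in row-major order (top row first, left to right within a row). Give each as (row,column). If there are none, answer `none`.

(1,2)@ 4/4 ok
(1,3)@ 5/5 ok
(1,4)@ 3/3 ok
(2,1)@ 4/4 ok
(2,2)@ 7/7 ok
(2,3)@ 8/8 ok
(2,4)@ 5/5 ok
(3,1)@ 4/5 ok
(3,2)@ 7/8 ok
(3,3)@ 7/7 ok
(3,4)@ 4/4 ok
(4,1)% 0/5 unhappy
(4,2)@ 7/8 ok
(4,3)@ 7/7 ok
(5,1)@ 4/5 ok
(5,2)@ 6/8 ok
(5,3)@ 5/6 ok
(5,4)@ 2/3 ok
(6,1)@ 5/5 ok
(6,2)@ 7/8 ok
(6,3)% 0/7 unhappy
(7,1)@ 3/3 ok
(7,2)@ 4/5 ok
(7,3)@ 3/4 ok
(7,4)@ 1/2 ok

(4,1), (6,3)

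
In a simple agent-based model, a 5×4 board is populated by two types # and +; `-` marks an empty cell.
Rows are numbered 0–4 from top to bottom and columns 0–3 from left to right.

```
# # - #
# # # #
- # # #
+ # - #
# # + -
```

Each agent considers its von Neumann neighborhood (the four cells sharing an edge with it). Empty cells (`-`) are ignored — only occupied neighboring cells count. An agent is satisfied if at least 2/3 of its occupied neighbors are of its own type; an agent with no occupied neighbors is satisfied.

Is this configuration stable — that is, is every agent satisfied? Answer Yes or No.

No

(0,0)# 2/2 satisfied
(0,1)# 2/2 satisfied
(0,3)# 1/1 satisfied
(1,0)# 2/2 satisfied
(1,1)# 4/4 satisfied
(1,2)# 3/3 satisfied
(1,3)# 3/3 satisfied
(2,1)# 3/3 satisfied
(2,2)# 3/3 satisfied
(2,3)# 3/3 satisfied
(3,0)+ 0/2 not
(3,1)# 2/3 satisfied
(3,3)# 1/1 satisfied
(4,0)# 1/2 not
(4,1)# 2/3 satisfied
(4,2)+ 0/1 not
For instance (3,0) has only 0/2 same-type neighbors, below 2/3.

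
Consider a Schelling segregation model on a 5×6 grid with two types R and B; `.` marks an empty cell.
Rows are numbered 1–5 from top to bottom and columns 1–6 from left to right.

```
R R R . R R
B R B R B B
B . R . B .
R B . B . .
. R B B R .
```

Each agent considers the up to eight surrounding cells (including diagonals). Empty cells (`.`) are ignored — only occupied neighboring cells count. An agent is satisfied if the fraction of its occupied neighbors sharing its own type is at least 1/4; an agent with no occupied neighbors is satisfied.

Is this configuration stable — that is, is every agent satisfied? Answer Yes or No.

Row 1: (1,1)R 2/3 ✓ · (1,2)R 3/5 ✓ · (1,3)R 3/4 ✓ · (1,5)R 2/4 ✓ · (1,6)R 1/3 ✓
Row 2: (2,1)B 1/4 ✓ · (2,2)R 4/7 ✓ · (2,3)B 0/5 ✗ · (2,4)R 3/6 ✓ · (2,5)B 2/5 ✓ · (2,6)B 2/4 ✓
Row 3: (3,1)B 2/4 ✓ · (3,3)R 2/5 ✓ · (3,5)B 3/4 ✓
Row 4: (4,1)R 1/3 ✓ · (4,2)B 2/5 ✓ · (4,4)B 3/5 ✓
Row 5: (5,2)R 1/3 ✓ · (5,3)B 3/4 ✓ · (5,4)B 2/3 ✓ · (5,5)R 0/2 ✗
For instance (2,3) has only 0/5 same-type neighbors, below 1/4.

No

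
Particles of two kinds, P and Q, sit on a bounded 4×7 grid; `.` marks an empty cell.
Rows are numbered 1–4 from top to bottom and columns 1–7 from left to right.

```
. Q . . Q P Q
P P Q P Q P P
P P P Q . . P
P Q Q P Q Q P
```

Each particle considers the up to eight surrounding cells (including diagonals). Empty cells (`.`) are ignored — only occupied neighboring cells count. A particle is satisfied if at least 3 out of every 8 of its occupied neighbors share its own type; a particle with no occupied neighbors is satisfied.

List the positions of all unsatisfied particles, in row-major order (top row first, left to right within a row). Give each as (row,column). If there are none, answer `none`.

(1,2), (1,5), (1,7), (2,3), (2,4), (4,2), (4,4), (4,6)

(1,2)Q 1/3 unhappy
(1,5)Q 1/4 unhappy
(1,6)P 2/5 ok
(1,7)Q 0/3 unhappy
(2,1)P 3/4 ok
(2,2)P 4/6 ok
(2,3)Q 2/6 unhappy
(2,4)P 1/5 unhappy
(2,5)Q 2/5 ok
(2,6)P 3/6 ok
(2,7)P 3/4 ok
(3,1)P 4/5 ok
(3,2)P 5/8 ok
(3,3)P 4/8 ok
(3,4)Q 4/7 ok
(3,7)P 3/4 ok
(4,1)P 2/3 ok
(4,2)Q 1/5 unhappy
(4,3)Q 2/5 ok
(4,4)P 1/4 unhappy
(4,5)Q 2/3 ok
(4,6)Q 1/3 unhappy
(4,7)P 1/2 ok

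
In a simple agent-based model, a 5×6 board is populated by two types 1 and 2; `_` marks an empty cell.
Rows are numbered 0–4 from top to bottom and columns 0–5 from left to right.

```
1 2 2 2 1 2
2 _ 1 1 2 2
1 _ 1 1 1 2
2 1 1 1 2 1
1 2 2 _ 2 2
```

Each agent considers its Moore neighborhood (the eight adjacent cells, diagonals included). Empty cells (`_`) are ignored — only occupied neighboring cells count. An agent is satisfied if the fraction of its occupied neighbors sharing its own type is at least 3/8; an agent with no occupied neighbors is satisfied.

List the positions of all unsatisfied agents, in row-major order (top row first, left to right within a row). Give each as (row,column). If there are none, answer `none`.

(0,0), (0,4), (1,0), (2,0), (3,0), (3,5), (4,0), (4,2)

Row 0: (0,0)1 0/2 not · (0,1)2 2/4 satisfied · (0,2)2 2/4 satisfied · (0,3)2 2/5 satisfied · (0,4)1 1/5 not · (0,5)2 2/3 satisfied
Row 1: (1,0)2 1/3 not · (1,2)1 3/6 satisfied · (1,3)1 5/8 satisfied · (1,4)2 4/8 satisfied · (1,5)2 3/5 satisfied
Row 2: (2,0)1 1/3 not · (2,2)1 6/6 satisfied · (2,3)1 6/8 satisfied · (2,4)1 4/8 satisfied · (2,5)2 3/5 satisfied
Row 3: (3,0)2 1/4 not · (3,1)1 4/7 satisfied · (3,2)1 4/6 satisfied · (3,3)1 4/7 satisfied · (3,4)2 3/7 satisfied · (3,5)1 1/5 not
Row 4: (4,0)1 1/3 not · (4,1)2 2/5 satisfied · (4,2)2 1/4 not · (4,4)2 2/4 satisfied · (4,5)2 2/3 satisfied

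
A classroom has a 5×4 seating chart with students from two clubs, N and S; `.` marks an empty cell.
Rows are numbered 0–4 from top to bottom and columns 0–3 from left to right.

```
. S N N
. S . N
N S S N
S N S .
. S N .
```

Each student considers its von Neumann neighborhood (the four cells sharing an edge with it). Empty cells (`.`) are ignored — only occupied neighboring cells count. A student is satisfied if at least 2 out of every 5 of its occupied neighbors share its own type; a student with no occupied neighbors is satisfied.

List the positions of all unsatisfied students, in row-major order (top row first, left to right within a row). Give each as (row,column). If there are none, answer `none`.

Row 0: (0,1)S 1/2 ✓ · (0,2)N 1/2 ✓ · (0,3)N 2/2 ✓
Row 1: (1,1)S 2/2 ✓ · (1,3)N 2/2 ✓
Row 2: (2,0)N 0/2 ✗ · (2,1)S 2/4 ✓ · (2,2)S 2/3 ✓ · (2,3)N 1/2 ✓
Row 3: (3,0)S 0/2 ✗ · (3,1)N 0/4 ✗ · (3,2)S 1/3 ✗
Row 4: (4,1)S 0/2 ✗ · (4,2)N 0/2 ✗

(2,0), (3,0), (3,1), (3,2), (4,1), (4,2)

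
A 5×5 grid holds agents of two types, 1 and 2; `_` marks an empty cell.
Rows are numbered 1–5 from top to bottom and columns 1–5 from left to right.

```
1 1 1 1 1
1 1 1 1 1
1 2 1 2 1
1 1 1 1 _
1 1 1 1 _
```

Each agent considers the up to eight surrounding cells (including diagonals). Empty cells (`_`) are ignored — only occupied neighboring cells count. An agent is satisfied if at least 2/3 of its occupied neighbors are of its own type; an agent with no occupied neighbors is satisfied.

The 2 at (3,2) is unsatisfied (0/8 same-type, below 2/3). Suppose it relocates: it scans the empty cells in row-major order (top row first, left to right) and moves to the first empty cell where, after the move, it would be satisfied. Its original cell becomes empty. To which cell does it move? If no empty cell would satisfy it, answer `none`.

none

Vacating (3,2). Empty cells in order:
  (4,5): 1/4 same-type → still unsatisfied.
  (5,5): 0/2 same-type → still unsatisfied.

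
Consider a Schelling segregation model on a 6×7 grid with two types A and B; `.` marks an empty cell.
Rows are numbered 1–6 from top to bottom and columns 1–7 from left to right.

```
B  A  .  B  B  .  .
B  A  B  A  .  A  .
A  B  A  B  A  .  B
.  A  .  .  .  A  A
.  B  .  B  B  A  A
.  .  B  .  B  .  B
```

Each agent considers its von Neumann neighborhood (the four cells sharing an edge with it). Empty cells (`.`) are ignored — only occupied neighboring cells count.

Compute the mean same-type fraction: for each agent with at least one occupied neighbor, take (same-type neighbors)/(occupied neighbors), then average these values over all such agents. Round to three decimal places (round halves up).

(1,1)B 1/2
(1,2)A 1/2
(1,4)B 1/2
(1,5)B 1/1
(2,1)B 1/3
(2,2)A 1/4
(2,3)B 0/3
(2,4)A 0/3
(2,6)A — no occupied neighbors
(3,1)A 0/2
(3,2)B 0/4
(3,3)A 0/3
(3,4)B 0/3
(3,5)A 0/1
(3,7)B 0/1
(4,2)A 0/2
(4,6)A 2/2
(4,7)A 2/3
(5,2)B 0/1
(5,4)B 1/1
(5,5)B 2/3
(5,6)A 2/3
(5,7)A 2/3
(6,3)B — no occupied neighbors
(6,5)B 1/1
(6,7)B 0/1
Sum over 24 agents: 1/2 + 1/2 + 1/2 + 1/1 + 1/3 + 1/4 + 0/3 + 0/3 + 0/2 + 0/4 + 0/3 + 0/3 + 0/1 + 0/1 + 0/2 + 2/2 + 2/3 + 0/1 + 1/1 + 2/3 + 2/3 + 2/3 + 1/1 + 0/1 = 35/4; mean = 35/4 ÷ 24 = 35/96 = 0.364583… → 0.365.

0.365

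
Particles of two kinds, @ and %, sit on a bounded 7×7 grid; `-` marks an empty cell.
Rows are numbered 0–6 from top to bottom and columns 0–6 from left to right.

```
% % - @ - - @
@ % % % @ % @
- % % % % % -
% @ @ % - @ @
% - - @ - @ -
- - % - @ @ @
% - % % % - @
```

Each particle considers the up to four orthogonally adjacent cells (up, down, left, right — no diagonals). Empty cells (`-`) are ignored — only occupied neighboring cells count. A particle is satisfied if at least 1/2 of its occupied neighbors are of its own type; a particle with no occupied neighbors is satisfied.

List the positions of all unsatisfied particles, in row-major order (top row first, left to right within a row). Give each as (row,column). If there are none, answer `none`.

Row 0: (0,0)% 1/2 ok · (0,1)% 2/2 ok · (0,3)@ 0/1 unhappy · (0,6)@ 1/1 ok
Row 1: (1,0)@ 0/2 unhappy · (1,1)% 3/4 ok · (1,2)% 3/3 ok · (1,3)% 2/4 ok · (1,4)@ 0/3 unhappy · (1,5)% 1/3 unhappy · (1,6)@ 1/2 ok
Row 2: (2,1)% 2/3 ok · (2,2)% 3/4 ok · (2,3)% 4/4 ok · (2,4)% 2/3 ok · (2,5)% 2/3 ok
Row 3: (3,0)% 1/2 ok · (3,1)@ 1/3 unhappy · (3,2)@ 1/3 unhappy · (3,3)% 1/3 unhappy · (3,5)@ 2/3 ok · (3,6)@ 1/1 ok
Row 4: (4,0)% 1/1 ok · (4,3)@ 0/1 unhappy · (4,5)@ 2/2 ok
Row 5: (5,2)% 1/1 ok · (5,4)@ 1/2 ok · (5,5)@ 3/3 ok · (5,6)@ 2/2 ok
Row 6: (6,0)% 0/0 ok · (6,2)% 2/2 ok · (6,3)% 2/2 ok · (6,4)% 1/2 ok · (6,6)@ 1/1 ok

(0,3), (1,0), (1,4), (1,5), (3,1), (3,2), (3,3), (4,3)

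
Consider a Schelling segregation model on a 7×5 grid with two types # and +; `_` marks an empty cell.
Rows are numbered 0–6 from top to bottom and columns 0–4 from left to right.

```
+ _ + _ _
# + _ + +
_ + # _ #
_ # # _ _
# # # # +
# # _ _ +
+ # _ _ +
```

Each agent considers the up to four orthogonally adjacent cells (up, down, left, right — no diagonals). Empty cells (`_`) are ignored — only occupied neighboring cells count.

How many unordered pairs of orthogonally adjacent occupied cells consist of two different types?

Scan each occupied cell's neighbors to the right and below so each pair is counted once.
Row 0: +(0,0)–#(1,0)≠  → 1/1 unlike.
Row 1: #(1,0)–+(1,1)≠ +(1,1)–+(2,1)= +(1,3)–+(1,4)= +(1,4)–#(2,4)≠  → 2/4 unlike.
Row 2: +(2,1)–#(2,2)≠ +(2,1)–#(3,1)≠ #(2,2)–#(3,2)=  → 2/3 unlike.
Row 3: #(3,1)–#(3,2)= #(3,1)–#(4,1)= #(3,2)–#(4,2)=  → 0/3 unlike.
Row 4: #(4,0)–#(4,1)= #(4,0)–#(5,0)= #(4,1)–#(4,2)= #(4,1)–#(5,1)= #(4,2)–#(4,3)= #(4,3)–+(4,4)≠ +(4,4)–+(5,4)=  → 1/7 unlike.
Row 5: #(5,0)–#(5,1)= #(5,0)–+(6,0)≠ #(5,1)–#(6,1)= +(5,4)–+(6,4)=  → 1/4 unlike.
Row 6: +(6,0)–#(6,1)≠  → 1/1 unlike.
Total adjacent occupied pairs: 23; unlike-type pairs: 8.

8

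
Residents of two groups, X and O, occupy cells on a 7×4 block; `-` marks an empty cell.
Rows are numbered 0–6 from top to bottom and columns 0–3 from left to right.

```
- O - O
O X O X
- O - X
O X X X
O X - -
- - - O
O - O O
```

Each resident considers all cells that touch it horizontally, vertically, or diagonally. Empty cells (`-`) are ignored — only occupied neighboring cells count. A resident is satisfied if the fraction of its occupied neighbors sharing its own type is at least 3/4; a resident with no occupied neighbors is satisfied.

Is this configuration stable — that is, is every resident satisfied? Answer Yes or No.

Row 0: (0,1)O 2/3 ✗ · (0,3)O 1/2 ✗
Row 1: (1,0)O 2/3 ✗ · (1,1)X 0/4 ✗ · (1,2)O 3/6 ✗ · (1,3)X 1/3 ✗
Row 2: (2,1)O 3/6 ✗ · (2,3)X 3/4 ✓
Row 3: (3,0)O 2/4 ✗ · (3,1)X 2/5 ✗ · (3,2)X 4/5 ✓ · (3,3)X 2/2 ✓
Row 4: (4,0)O 1/3 ✗ · (4,1)X 2/4 ✗
Row 5: (5,3)O 2/2 ✓
Row 6: (6,0)O 0/0 ✓ · (6,2)O 2/2 ✓ · (6,3)O 2/2 ✓
For instance (0,1) has only 2/3 same-type neighbors, below 3/4.

No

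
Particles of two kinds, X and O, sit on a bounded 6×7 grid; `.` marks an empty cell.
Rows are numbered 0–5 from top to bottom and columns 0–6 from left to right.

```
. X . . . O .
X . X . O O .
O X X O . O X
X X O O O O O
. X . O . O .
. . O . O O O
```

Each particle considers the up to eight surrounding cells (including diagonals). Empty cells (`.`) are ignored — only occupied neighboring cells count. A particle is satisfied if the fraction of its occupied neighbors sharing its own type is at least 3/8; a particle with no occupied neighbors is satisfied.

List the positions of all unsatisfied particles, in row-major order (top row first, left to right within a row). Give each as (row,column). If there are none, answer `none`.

(2,0), (2,6)

Row 0: (0,1)X 2/2 ok · (0,5)O 2/2 ok
Row 1: (1,0)X 2/3 ok · (1,2)X 3/4 ok · (1,4)O 4/4 ok · (1,5)O 3/4 ok
Row 2: (2,0)O 0/4 unhappy · (2,1)X 5/7 ok · (2,2)X 3/6 ok · (2,3)O 4/6 ok · (2,5)O 5/6 ok · (2,6)X 0/4 unhappy
Row 3: (3,0)X 3/4 ok · (3,1)X 4/6 ok · (3,2)O 3/7 ok · (3,3)O 4/5 ok · (3,4)O 6/6 ok · (3,5)O 4/5 ok · (3,6)O 3/4 ok
Row 4: (4,1)X 2/4 ok · (4,3)O 5/5 ok · (4,5)O 6/6 ok
Row 5: (5,2)O 1/2 ok · (5,4)O 3/3 ok · (5,5)O 3/3 ok · (5,6)O 2/2 ok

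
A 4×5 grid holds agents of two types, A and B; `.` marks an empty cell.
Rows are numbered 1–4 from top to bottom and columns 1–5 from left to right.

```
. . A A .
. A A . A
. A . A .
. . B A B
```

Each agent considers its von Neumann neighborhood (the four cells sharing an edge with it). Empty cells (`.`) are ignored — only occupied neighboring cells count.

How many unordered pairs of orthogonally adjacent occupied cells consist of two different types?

2

Scan each occupied cell's neighbors to the right and below so each pair is counted once.
Row 1: A(1,3)–A(1,4)= A(1,3)–A(2,3)=  → 0/2 unlike.
Row 2: A(2,2)–A(2,3)= A(2,2)–A(3,2)=  → 0/2 unlike.
Row 3: A(3,4)–A(4,4)=  → 0/1 unlike.
Row 4: B(4,3)–A(4,4)≠ A(4,4)–B(4,5)≠  → 2/2 unlike.
Total adjacent occupied pairs: 7; unlike-type pairs: 2.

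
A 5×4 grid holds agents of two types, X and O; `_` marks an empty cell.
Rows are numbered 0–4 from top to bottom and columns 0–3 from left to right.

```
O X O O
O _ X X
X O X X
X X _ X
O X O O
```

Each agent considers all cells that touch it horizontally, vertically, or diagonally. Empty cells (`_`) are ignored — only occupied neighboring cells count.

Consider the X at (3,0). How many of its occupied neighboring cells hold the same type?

Occupied neighbors of (3,0): (2,0)=X, (2,1)=O, (3,1)=X, (4,0)=O, (4,1)=X.
Same type (X): 3 of 5.

3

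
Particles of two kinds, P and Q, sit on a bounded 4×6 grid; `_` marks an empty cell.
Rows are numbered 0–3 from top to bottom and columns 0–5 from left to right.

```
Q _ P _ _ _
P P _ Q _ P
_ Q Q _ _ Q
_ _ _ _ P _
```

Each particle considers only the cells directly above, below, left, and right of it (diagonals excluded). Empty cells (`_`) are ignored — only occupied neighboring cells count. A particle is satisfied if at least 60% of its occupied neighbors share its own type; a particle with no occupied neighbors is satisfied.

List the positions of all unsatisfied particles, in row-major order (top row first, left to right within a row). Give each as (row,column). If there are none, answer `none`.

(0,0)Q 0/1 ✗
(0,2)P 0/0 ✓
(1,0)P 1/2 ✗
(1,1)P 1/2 ✗
(1,3)Q 0/0 ✓
(1,5)P 0/1 ✗
(2,1)Q 1/2 ✗
(2,2)Q 1/1 ✓
(2,5)Q 0/1 ✗
(3,4)P 0/0 ✓

(0,0), (1,0), (1,1), (1,5), (2,1), (2,5)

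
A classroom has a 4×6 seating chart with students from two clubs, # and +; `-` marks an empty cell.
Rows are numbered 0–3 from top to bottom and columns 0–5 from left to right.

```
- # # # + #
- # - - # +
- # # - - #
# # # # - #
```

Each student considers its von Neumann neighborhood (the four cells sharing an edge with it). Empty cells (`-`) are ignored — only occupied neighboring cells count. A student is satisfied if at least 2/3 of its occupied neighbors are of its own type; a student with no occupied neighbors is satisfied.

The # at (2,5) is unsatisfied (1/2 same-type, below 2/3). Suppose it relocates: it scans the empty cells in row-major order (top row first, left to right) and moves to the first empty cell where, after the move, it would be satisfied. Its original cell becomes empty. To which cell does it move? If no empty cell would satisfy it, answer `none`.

Vacating (2,5). Empty cells in order:
  (0,0): 1/1 same-type → satisfied — stop here.

(0,0)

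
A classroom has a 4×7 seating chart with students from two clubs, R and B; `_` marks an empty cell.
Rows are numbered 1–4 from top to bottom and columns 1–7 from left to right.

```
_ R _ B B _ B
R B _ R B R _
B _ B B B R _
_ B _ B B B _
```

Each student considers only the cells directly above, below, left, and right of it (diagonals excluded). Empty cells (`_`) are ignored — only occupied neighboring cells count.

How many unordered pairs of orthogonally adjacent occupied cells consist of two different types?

Scan each occupied cell's neighbors to the right and below so each pair is counted once.
From row 1: 2 unlike of 4 pairs (running 2/4).
From row 2: 5 unlike of 7 pairs (running 7/11).
From row 3: 2 unlike of 6 pairs (running 9/17).
From row 4: 0 unlike of 2 pairs (running 9/19).
Total adjacent occupied pairs: 19; unlike-type pairs: 9.

9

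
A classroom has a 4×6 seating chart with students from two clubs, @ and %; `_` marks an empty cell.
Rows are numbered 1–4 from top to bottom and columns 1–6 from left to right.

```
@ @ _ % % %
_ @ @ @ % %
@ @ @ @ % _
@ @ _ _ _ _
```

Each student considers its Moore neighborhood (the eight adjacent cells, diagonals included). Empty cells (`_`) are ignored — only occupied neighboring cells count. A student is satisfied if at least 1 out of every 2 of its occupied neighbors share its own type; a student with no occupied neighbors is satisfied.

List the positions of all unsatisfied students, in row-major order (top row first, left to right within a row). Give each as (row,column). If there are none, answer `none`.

(2,4)

Row 1: (1,1)@ 2/2 ok · (1,2)@ 3/3 ok · (1,4)% 2/4 ok · (1,5)% 4/5 ok · (1,6)% 3/3 ok
Row 2: (2,2)@ 6/6 ok · (2,3)@ 6/7 ok · (2,4)@ 3/7 unhappy · (2,5)% 5/7 ok · (2,6)% 4/4 ok
Row 3: (3,1)@ 4/4 ok · (3,2)@ 6/6 ok · (3,3)@ 6/6 ok · (3,4)@ 3/5 ok · (3,5)% 2/4 ok
Row 4: (4,1)@ 3/3 ok · (4,2)@ 4/4 ok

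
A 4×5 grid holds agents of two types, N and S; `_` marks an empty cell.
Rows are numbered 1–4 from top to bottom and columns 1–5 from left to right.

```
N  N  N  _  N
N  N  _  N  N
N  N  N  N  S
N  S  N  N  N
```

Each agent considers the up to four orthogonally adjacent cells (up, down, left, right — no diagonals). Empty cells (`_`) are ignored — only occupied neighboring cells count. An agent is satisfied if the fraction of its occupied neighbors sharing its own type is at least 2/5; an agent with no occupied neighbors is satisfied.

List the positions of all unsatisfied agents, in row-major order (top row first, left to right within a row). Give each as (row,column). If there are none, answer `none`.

Row 1: (1,1)N 2/2 ✓ · (1,2)N 3/3 ✓ · (1,3)N 1/1 ✓ · (1,5)N 1/1 ✓
Row 2: (2,1)N 3/3 ✓ · (2,2)N 3/3 ✓ · (2,4)N 2/2 ✓ · (2,5)N 2/3 ✓
Row 3: (3,1)N 3/3 ✓ · (3,2)N 3/4 ✓ · (3,3)N 3/3 ✓ · (3,4)N 3/4 ✓ · (3,5)S 0/3 ✗
Row 4: (4,1)N 1/2 ✓ · (4,2)S 0/3 ✗ · (4,3)N 2/3 ✓ · (4,4)N 3/3 ✓ · (4,5)N 1/2 ✓

(3,5), (4,2)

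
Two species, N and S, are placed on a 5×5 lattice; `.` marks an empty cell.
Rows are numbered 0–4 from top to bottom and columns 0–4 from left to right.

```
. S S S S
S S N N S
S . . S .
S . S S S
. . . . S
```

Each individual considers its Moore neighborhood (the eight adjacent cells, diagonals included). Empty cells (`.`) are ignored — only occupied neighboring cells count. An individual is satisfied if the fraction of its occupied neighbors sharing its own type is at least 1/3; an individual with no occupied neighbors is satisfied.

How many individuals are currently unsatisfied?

2

Row 0: (0,1)S 3/4 ok · (0,2)S 3/5 ok · (0,3)S 3/5 ok · (0,4)S 2/3 ok
Row 1: (1,0)S 3/3 ok · (1,1)S 4/5 ok · (1,2)N 1/6 unhappy · (1,3)N 1/6 unhappy · (1,4)S 3/4 ok
Row 2: (2,0)S 3/3 ok · (2,3)S 4/6 ok
Row 3: (3,0)S 1/1 ok · (3,2)S 2/2 ok · (3,3)S 4/4 ok · (3,4)S 3/3 ok
Row 4: (4,4)S 2/2 ok
Unsatisfied: (1,2), (1,3) — 2 in total.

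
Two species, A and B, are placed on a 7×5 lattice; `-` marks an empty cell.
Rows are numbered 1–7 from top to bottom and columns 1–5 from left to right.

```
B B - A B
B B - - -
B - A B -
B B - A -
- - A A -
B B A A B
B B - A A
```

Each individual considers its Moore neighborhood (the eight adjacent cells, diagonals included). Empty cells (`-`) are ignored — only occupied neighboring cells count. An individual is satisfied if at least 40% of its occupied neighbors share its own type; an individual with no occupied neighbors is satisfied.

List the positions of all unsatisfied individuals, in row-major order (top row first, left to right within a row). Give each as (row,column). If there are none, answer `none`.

(1,4), (1,5), (3,3), (3,4), (6,5)

Row 1: (1,1)B 3/3 satisfied · (1,2)B 3/3 satisfied · (1,4)A 0/1 not · (1,5)B 0/1 not
Row 2: (2,1)B 4/4 satisfied · (2,2)B 4/5 satisfied
Row 3: (3,1)B 4/4 satisfied · (3,3)A 1/4 not · (3,4)B 0/2 not
Row 4: (4,1)B 2/2 satisfied · (4,2)B 2/4 satisfied · (4,4)A 3/4 satisfied
Row 5: (5,3)A 4/6 satisfied · (5,4)A 4/5 satisfied
Row 6: (6,1)B 3/3 satisfied · (6,2)B 3/5 satisfied · (6,3)A 4/6 satisfied · (6,4)A 5/6 satisfied · (6,5)B 0/4 not
Row 7: (7,1)B 3/3 satisfied · (7,2)B 3/4 satisfied · (7,4)A 3/4 satisfied · (7,5)A 2/3 satisfied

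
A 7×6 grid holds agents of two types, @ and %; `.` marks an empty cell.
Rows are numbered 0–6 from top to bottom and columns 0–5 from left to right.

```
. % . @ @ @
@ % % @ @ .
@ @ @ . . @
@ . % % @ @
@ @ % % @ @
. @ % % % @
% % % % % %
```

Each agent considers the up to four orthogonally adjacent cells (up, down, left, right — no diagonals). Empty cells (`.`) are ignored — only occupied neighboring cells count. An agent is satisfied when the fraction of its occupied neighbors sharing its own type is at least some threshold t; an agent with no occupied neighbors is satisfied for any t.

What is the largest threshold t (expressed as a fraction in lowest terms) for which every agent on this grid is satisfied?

Row 0: (0,1)% 1/1 · (0,3)@ 2/2 · (0,4)@ 3/3 · (0,5)@ 1/1
Row 1: (1,0)@ 1/2 · (1,1)% 2/4 · (1,2)% 1/3 · (1,3)@ 2/3 · (1,4)@ 2/2
Row 2: (2,0)@ 3/3 · (2,1)@ 2/3 · (2,2)@ 1/3 · (2,5)@ 1/1
Row 3: (3,0)@ 2/2 · (3,2)% 2/3 · (3,3)% 2/3 · (3,4)@ 2/3 · (3,5)@ 3/3
Row 4: (4,0)@ 2/2 · (4,1)@ 2/3 · (4,2)% 3/4 · (4,3)% 3/4 · (4,4)@ 2/4 · (4,5)@ 3/3
Row 5: (5,1)@ 1/3 · (5,2)% 3/4 · (5,3)% 4/4 · (5,4)% 2/4 · (5,5)@ 1/3
Row 6: (6,0)% 1/1 · (6,1)% 2/3 · (6,2)% 3/3 · (6,3)% 3/3 · (6,4)% 3/3 · (6,5)% 1/2
The smallest same-type fraction is 1/3 at (1,2), which reduces to 1/3. Any threshold above that leaves this agent unsatisfied.

1/3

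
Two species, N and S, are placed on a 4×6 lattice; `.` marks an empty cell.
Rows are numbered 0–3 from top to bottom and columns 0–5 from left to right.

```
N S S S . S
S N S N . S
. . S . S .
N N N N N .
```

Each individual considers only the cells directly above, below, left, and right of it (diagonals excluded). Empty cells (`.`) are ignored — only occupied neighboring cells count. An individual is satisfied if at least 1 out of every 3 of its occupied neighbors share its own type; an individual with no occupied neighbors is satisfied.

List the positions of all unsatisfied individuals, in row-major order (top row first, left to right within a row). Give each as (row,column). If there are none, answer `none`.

(0,0), (1,0), (1,1), (1,3), (2,4)

(0,0)N 0/2 unhappy
(0,1)S 1/3 ok
(0,2)S 3/3 ok
(0,3)S 1/2 ok
(0,5)S 1/1 ok
(1,0)S 0/2 unhappy
(1,1)N 0/3 unhappy
(1,2)S 2/4 ok
(1,3)N 0/2 unhappy
(1,5)S 1/1 ok
(2,2)S 1/2 ok
(2,4)S 0/1 unhappy
(3,0)N 1/1 ok
(3,1)N 2/2 ok
(3,2)N 2/3 ok
(3,3)N 2/2 ok
(3,4)N 1/2 ok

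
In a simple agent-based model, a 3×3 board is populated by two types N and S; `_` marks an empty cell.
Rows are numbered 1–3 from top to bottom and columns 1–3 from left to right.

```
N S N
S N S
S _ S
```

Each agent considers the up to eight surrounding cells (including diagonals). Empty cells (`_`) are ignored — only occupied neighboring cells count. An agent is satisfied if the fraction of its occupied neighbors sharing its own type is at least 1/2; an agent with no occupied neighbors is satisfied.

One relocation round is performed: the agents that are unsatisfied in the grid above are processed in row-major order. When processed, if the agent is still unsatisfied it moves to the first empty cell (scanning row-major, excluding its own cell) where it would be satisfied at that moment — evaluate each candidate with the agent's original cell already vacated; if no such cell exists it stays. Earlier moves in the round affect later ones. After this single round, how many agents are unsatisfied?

0

Initially unsatisfied (in order): (1,1), (1,2), (1,3), (2,2).
  (1,1): no empty cell satisfies it; stays.
  (1,2) → (3,2).
  (1,3): now satisfied by earlier moves; stays.
  (2,2) → (1,2).
Resulting grid:
N N N
S _ S
S S S
All satisfied now.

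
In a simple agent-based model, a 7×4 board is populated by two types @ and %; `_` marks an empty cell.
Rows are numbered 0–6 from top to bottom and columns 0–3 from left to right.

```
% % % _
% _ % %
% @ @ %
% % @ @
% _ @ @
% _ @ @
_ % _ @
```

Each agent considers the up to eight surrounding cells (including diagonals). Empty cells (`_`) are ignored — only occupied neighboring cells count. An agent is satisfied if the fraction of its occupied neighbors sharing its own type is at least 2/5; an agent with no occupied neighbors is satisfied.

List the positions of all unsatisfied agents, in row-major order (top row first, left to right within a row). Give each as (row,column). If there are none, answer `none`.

(2,1)

(0,0)% 2/2 ✓
(0,1)% 4/4 ✓
(0,2)% 3/3 ✓
(1,0)% 3/4 ✓
(1,2)% 4/6 ✓
(1,3)% 3/4 ✓
(2,0)% 3/4 ✓
(2,1)@ 2/7 ✗
(2,2)@ 3/7 ✓
(2,3)% 2/5 ✓
(3,0)% 3/4 ✓
(3,1)% 3/7 ✓
(3,2)@ 5/7 ✓
(3,3)@ 4/5 ✓
(4,0)% 3/3 ✓
(4,2)@ 5/6 ✓
(4,3)@ 5/5 ✓
(5,0)% 2/2 ✓
(5,2)@ 4/5 ✓
(5,3)@ 4/4 ✓
(6,1)% 1/2 ✓
(6,3)@ 2/2 ✓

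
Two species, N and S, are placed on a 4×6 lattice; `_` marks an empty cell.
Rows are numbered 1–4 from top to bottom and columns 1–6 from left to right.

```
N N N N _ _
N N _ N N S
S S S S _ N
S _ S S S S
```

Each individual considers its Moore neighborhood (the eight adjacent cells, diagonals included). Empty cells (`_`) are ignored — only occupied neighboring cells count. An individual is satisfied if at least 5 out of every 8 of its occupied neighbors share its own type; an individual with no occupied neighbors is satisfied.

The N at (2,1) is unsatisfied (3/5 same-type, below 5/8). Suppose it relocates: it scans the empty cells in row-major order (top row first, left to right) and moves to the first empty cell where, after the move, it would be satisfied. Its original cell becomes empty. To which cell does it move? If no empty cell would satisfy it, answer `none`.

(1,5)

Vacating (2,1). Empty cells in order:
  (1,5): 3/4 same-type → satisfied — stop here.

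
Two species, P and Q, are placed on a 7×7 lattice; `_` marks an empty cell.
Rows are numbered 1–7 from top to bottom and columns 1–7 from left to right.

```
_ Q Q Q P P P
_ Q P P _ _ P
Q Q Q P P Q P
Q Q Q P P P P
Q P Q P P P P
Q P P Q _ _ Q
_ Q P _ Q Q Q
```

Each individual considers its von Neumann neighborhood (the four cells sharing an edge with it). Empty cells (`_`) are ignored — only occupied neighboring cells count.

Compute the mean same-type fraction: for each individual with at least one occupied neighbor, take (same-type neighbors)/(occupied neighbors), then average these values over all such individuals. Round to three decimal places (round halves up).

Row 1: (1,2)Q 2/2 · (1,3)Q 2/3 · (1,4)Q 1/3 · (1,5)P 1/2 · (1,6)P 2/2 · (1,7)P 2/2
Row 2: (2,2)Q 2/3 · (2,3)P 1/4 · (2,4)P 2/3 · (2,7)P 2/2
Row 3: (3,1)Q 2/2 · (3,2)Q 4/4 · (3,3)Q 2/4 · (3,4)P 3/4 · (3,5)P 2/3 · (3,6)Q 0/3 · (3,7)P 2/3
Row 4: (4,1)Q 3/3 · (4,2)Q 3/4 · (4,3)Q 3/4 · (4,4)P 3/4 · (4,5)P 4/4 · (4,6)P 3/4 · (4,7)P 3/3
Row 5: (5,1)Q 2/3 · (5,2)P 1/4 · (5,3)Q 1/4 · (5,4)P 2/4 · (5,5)P 3/3 · (5,6)P 3/3 · (5,7)P 2/3
Row 6: (6,1)Q 1/2 · (6,2)P 2/4 · (6,3)P 2/4 · (6,4)Q 0/2 · (6,7)Q 1/2
Row 7: (7,2)Q 0/2 · (7,3)P 1/2 · (7,5)Q 1/1 · (7,6)Q 2/2 · (7,7)Q 2/2
Sum over 41 individuals: 2/2 + 2/3 + 1/3 + 1/2 + 2/2 + 2/2 + 2/3 + 1/4 + 2/3 + 2/2 + 2/2 + 4/4 + 2/4 + 3/4 + 2/3 + 0/3 + 2/3 + 3/3 + 3/4 + 3/4 + 3/4 + 4/4 + 3/4 + 3/3 + 2/3 + 1/4 + 1/4 + 2/4 + 3/3 + 3/3 + 2/3 + 1/2 + 2/4 + 2/4 + 0/2 + 1/2 + 0/2 + 1/2 + 1/1 + 2/2 + 2/2 = 55/2; mean = 55/2 ÷ 41 = 55/82 = 0.670731… → 0.671.

0.671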